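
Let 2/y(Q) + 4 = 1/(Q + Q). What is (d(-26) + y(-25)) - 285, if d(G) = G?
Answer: -62611/201 ≈ -311.50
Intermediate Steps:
y(Q) = 2/(-4 + 1/(2*Q)) (y(Q) = 2/(-4 + 1/(Q + Q)) = 2/(-4 + 1/(2*Q)))
(d(-26) + y(-25)) - 285 = (-26 - 4*(-25)/(-1 + 8*(-25))) - 285 = (-26 - 4*(-25)/(-1 - 200)) - 285 = (-26 - 4*(-25)/(-201)) - 285 = (-26 - 4*(-25)*(-1/201)) - 285 = (-26 - 100/201) - 285 = -5326/201 - 285 = -62611/201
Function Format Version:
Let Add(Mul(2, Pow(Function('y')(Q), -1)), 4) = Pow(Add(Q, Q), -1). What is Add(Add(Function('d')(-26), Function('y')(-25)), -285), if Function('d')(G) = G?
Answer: Rational(-62611, 201) ≈ -311.50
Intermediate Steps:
Function('y')(Q) = Mul(2, Pow(Add(-4, Mul(Rational(1, 2), Pow(Q, -1))), -1)) (Function('y')(Q) = Mul(2, Pow(Add(-4, Pow(Add(Q, Q), -1)), -1)) = Mul(2, Pow(Add(-4, Pow(Mul(2, Q), -1)), -1)) = Mul(2, Pow(Add(-4, Mul(Rational(1, 2), Pow(Q, -1))), -1)))
Add(Add(Function('d')(-26), Function('y')(-25)), -285) = Add(Add(-26, Mul(-4, -25, Pow(Add(-1, Mul(8, -25)), -1))), -285) = Add(Add(-26, Mul(-4, -25, Pow(Add(-1, -200), -1))), -285) = Add(Add(-26, Mul(-4, -25, Pow(-201, -1))), -285) = Add(Add(-26, Mul(-4, -25, Rational(-1, 201))), -285) = Add(Add(-26, Rational(-100, 201)), -285) = Add(Rational(-5326, 201), -285) = Rational(-62611, 201)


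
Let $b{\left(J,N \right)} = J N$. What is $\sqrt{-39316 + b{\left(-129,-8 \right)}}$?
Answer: $2 i \sqrt{9571} \approx 195.66 i$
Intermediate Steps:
$\sqrt{-39316 + b{\left(-129,-8 \right)}} = \sqrt{-39316 - -1032} = \sqrt{-39316 + 1032} = \sqrt{-38284} = 2 i \sqrt{9571}$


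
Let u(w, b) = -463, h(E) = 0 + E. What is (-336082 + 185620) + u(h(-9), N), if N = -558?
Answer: -150925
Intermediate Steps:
h(E) = E
(-336082 + 185620) + u(h(-9), N) = (-336082 + 185620) - 463 = -150462 - 463 = -150925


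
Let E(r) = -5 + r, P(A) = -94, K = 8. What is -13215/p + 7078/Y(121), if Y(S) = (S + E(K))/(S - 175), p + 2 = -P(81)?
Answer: -9200541/2852 ≈ -3226.0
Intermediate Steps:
p = 92 (p = -2 - 1*(-94) = -2 + 94 = 92)
Y(S) = (3 + S)/(-175 + S) (Y(S) = (S + (-5 + 8))/(S - 175) = (S + 3)/(-175 + S) = (3 + S)/(-175 + S))
-13215/p + 7078/Y(121) = -13215/92 + 7078/(((3 + 121)/(-175 + 121))) = -13215*1/92 + 7078/((124/(-54))) = -13215/92 + 7078/((-1/54*124)) = -13215/92 + 7078/(-62/27) = -13215/92 + 7078*(-27/62) = -13215/92 - 95553/31 = -9200541/2852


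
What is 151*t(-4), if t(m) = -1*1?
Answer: -151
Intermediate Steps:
t(m) = -1
151*t(-4) = 151*(-1) = -151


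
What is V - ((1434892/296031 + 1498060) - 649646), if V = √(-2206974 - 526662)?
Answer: -251158279726/296031 + 2*I*√683409 ≈ -8.4842e+5 + 1653.4*I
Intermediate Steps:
V = 2*I*√683409 (V = √(-2733636) = 2*I*√683409 ≈ 1653.4*I)
V - ((1434892/296031 + 1498060) - 649646) = 2*I*√683409 - ((1434892/296031 + 1498060) - 649646) = 2*I*√683409 - (443473634752/296031 - 649646) = 2*I*√683409 - 1*251158279726/296031 = 2*I*√683409 - 251158279726/296031 = -251158279726/296031 + 2*I*√683409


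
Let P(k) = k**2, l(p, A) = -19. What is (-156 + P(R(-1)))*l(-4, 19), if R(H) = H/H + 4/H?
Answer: 2793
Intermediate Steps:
R(H) = 1 + 4/H
(-156 + P(R(-1)))*l(-4, 19) = (-156 + ((4 - 1)/(-1))**2)*(-19) = (-156 + (-1*3)**2)*(-19) = (-156 + (-3)**2)*(-19) = (-156 + 9)*(-19) = -147*(-19) = 2793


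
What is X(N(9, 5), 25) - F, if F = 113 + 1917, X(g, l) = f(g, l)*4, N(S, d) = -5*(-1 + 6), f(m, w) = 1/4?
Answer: -2029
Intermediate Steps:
f(m, w) = ¼
N(S, d) = -25 (N(S, d) = -5*5 = -25)
X(g, l) = 1 (X(g, l) = (¼)*4 = 1)
F = 2030
X(N(9, 5), 25) - F = 1 - 1*2030 = 1 - 2030 = -2029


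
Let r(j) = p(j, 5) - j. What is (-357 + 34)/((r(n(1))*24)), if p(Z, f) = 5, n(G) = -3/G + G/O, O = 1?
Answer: -323/168 ≈ -1.9226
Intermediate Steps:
n(G) = G - 3/G (n(G) = -3/G + G/1 = -3/G + G*1 = -3/G + G = G - 3/G)
r(j) = 5 - j
(-357 + 34)/((r(n(1))*24)) = (-357 + 34)/(((5 - (1 - 3/1))*24)) = -323*1/(24*(5 - (1 - 3*1))) = -323*1/(24*(5 - (1 - 3))) = -323*1/(24*(5 - 1*(-2))) = -323*1/(24*(5 + 2)) = -323/(7*24) = -323/168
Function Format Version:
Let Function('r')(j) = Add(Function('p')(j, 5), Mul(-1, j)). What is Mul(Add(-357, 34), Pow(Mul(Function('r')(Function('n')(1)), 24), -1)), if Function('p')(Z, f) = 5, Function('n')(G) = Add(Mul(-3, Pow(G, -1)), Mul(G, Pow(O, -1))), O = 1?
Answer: Rational(-323, 168) ≈ -1.9226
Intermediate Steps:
Function('n')(G) = Add(G, Mul(-3, Pow(G, -1))) (Function('n')(G) = Add(Mul(-3, Pow(G, -1)), Mul(G, Pow(1, -1))) = Add(Mul(-3, Pow(G, -1)), Mul(G, 1)) = Add(Mul(-3, Pow(G, -1)), G) = Add(G, Mul(-3, Pow(G, -1))))
Function('r')(j) = Add(5, Mul(-1, j))
Mul(Add(-357, 34), Pow(Mul(Function('r')(Function('n')(1)), 24), -1)) = Mul(Add(-357, 34), Pow(Mul(Add(5, Mul(-1, Add(1, Mul(-3, Pow(1, -1))))), 24), -1)) = Mul(-323, Pow(Mul(Add(5, Mul(-1, Add(1, Mul(-3, 1)))), 24), -1)) = Mul(-323, Pow(Mul(Add(5, Mul(-1, Add(1, -3))), 24), -1)) = Mul(-323, Pow(Mul(Add(5, Mul(-1, -2)), 24), -1)) = Mul(-323, Pow(Mul(Add(5, 2), 24), -1)) = Mul(-323, Pow(Mul(7, 24), -1)) = Mul(-323, Pow(168, -1)) = Mul(-323, Rational(1, 168)) = Rational(-323, 168)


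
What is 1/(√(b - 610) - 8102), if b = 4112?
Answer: -4051/32819451 - √3502/65638902 ≈ -0.00012433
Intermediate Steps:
1/(√(b - 610) - 8102) = 1/(√(4112 - 610) - 8102) = 1/(√3502 - 8102) = 1/(-8102 + √3502)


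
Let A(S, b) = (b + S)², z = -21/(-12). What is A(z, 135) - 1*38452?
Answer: -316023/16 ≈ -19751.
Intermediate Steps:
z = 7/4 (z = -21*(-1/12) = 7/4 ≈ 1.7500)
A(S, b) = (S + b)²
A(z, 135) - 1*38452 = (7/4 + 135)² - 1*38452 = (547/4)² - 38452 = 299209/16 - 38452 = -316023/16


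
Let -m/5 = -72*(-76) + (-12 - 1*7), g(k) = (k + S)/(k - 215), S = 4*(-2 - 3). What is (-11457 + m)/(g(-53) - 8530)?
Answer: 10377496/2285967 ≈ 4.5396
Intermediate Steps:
S = -20 (S = 4*(-5) = -20)
g(k) = (-20 + k)/(-215 + k) (g(k) = (k - 20)/(k - 215) = (-20 + k)/(-215 + k))
m = -27265 (m = -5*(-72*(-76) + (-12 - 1*7)) = -5*(5472 + (-12 - 7)) = -5*(5472 - 19) = -5*5453 = -27265)
(-11457 + m)/(g(-53) - 8530) = (-11457 - 27265)/((-20 - 53)/(-215 - 53) - 8530) = -38722/(-73/(-268) - 8530) = -38722/(-1/268*(-73) - 8530) = -38722/(73/268 - 8530) = -38722/(-2285967/268) = -38722*(-268/2285967) = 10377496/2285967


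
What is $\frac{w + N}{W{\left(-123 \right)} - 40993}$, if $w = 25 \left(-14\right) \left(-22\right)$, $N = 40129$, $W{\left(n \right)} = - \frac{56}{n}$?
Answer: $- \frac{5882967}{5042083} \approx -1.1668$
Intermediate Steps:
$w = 7700$ ($w = \left(-350\right) \left(-22\right) = 7700$)
$\frac{w + N}{W{\left(-123 \right)} - 40993} = \frac{7700 + 40129}{- \frac{56}{-123} - 40993} = \frac{47829}{\left(-56\right) \left(- \frac{1}{123}\right) - 40993} = \frac{47829}{\frac{56}{123} - 40993} = \frac{47829}{- \frac{5042083}{123}} = 47829 \left(- \frac{123}{5042083}\right) = - \frac{5882967}{5042083}$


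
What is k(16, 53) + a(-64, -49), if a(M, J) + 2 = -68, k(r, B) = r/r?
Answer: -69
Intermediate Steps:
k(r, B) = 1
a(M, J) = -70 (a(M, J) = -2 - 68 = -70)
k(16, 53) + a(-64, -49) = 1 - 70 = -69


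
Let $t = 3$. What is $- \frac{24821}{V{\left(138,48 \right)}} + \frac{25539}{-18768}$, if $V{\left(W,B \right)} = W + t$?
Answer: $- \frac{156480509}{882096} \approx -177.4$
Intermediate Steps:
$V{\left(W,B \right)} = 3 + W$ ($V{\left(W,B \right)} = W + 3 = 3 + W$)
$- \frac{24821}{V{\left(138,48 \right)}} + \frac{25539}{-18768} = - \frac{24821}{3 + 138} + \frac{25539}{-18768} = - \frac{24821}{141} + 25539 \left(- \frac{1}{18768}\right) = \left(-24821\right) \frac{1}{141} - \frac{8513}{6256} = - \frac{24821}{141} - \frac{8513}{6256} = - \frac{156480509}{882096}$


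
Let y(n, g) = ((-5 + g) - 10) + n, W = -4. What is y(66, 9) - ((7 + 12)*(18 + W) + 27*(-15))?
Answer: 199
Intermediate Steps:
y(n, g) = -15 + g + n (y(n, g) = (-15 + g) + n = -15 + g + n)
y(66, 9) - ((7 + 12)*(18 + W) + 27*(-15)) = (-15 + 9 + 66) - ((7 + 12)*(18 - 4) + 27*(-15)) = 60 - (19*14 - 405) = 60 - (266 - 405) = 60 - 1*(-139) = 60 + 139 = 199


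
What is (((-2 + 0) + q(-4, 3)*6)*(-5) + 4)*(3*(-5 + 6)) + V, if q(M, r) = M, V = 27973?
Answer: 28375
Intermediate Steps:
(((-2 + 0) + q(-4, 3)*6)*(-5) + 4)*(3*(-5 + 6)) + V = (((-2 + 0) - 4*6)*(-5) + 4)*(3*(-5 + 6)) + 27973 = ((-2 - 24)*(-5) + 4)*(3*1) + 27973 = (-26*(-5) + 4)*3 + 27973 = (130 + 4)*3 + 27973 = 134*3 + 27973 = 402 + 27973 = 28375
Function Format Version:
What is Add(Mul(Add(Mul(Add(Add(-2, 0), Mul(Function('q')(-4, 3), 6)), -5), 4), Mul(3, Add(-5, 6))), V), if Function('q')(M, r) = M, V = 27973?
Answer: 28375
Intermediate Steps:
Add(Mul(Add(Mul(Add(Add(-2, 0), Mul(Function('q')(-4, 3), 6)), -5), 4), Mul(3, Add(-5, 6))), V) = Add(Mul(Add(Mul(Add(Add(-2, 0), Mul(-4, 6)), -5), 4), Mul(3, Add(-5, 6))), 27973) = Add(Mul(Add(Mul(Add(-2, -24), -5), 4), Mul(3, 1)), 27973) = Add(Mul(Add(Mul(-26, -5), 4), 3), 27973) = Add(Mul(Add(130, 4), 3), 27973) = Add(Mul(134, 3), 27973) = Add(402, 27973) = 28375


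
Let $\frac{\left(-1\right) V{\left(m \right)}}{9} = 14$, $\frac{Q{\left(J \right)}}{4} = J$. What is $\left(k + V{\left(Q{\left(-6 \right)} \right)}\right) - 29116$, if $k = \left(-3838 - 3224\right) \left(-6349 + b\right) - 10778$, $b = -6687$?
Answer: $92020212$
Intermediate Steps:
$Q{\left(J \right)} = 4 J$
$V{\left(m \right)} = -126$ ($V{\left(m \right)} = \left(-9\right) 14 = -126$)
$k = 92049454$ ($k = \left(-3838 - 3224\right) \left(-6349 - 6687\right) - 10778 = \left(-7062\right) \left(-13036\right) - 10778 = 92060232 - 10778 = 92049454$)
$\left(k + V{\left(Q{\left(-6 \right)} \right)}\right) - 29116 = \left(92049454 - 126\right) - 29116 = 92049328 - 29116 = 92020212$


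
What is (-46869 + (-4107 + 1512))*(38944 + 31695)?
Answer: -3494087496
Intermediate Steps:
(-46869 + (-4107 + 1512))*(38944 + 31695) = (-46869 - 2595)*70639 = -49464*70639 = -3494087496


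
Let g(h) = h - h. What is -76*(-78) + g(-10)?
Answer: 5928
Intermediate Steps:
g(h) = 0
-76*(-78) + g(-10) = -76*(-78) + 0 = 5928 + 0 = 5928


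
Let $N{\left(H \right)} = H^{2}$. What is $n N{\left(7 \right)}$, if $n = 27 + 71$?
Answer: $4802$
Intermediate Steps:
$n = 98$
$n N{\left(7 \right)} = 98 \cdot 7^{2} = 98 \cdot 49 = 4802$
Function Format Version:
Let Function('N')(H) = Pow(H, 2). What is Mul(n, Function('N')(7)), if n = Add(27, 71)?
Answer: 4802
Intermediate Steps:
n = 98
Mul(n, Function('N')(7)) = Mul(98, Pow(7, 2)) = Mul(98, 49) = 4802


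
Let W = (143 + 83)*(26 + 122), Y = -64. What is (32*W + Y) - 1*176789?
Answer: 893483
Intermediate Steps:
W = 33448 (W = 226*148 = 33448)
(32*W + Y) - 1*176789 = (32*33448 - 64) - 1*176789 = (1070336 - 64) - 176789 = 1070272 - 176789 = 893483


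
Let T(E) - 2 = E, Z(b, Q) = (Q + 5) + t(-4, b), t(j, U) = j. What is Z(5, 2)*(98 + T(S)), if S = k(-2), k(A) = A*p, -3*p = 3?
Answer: 306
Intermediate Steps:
p = -1 (p = -1/3*3 = -1)
k(A) = -A (k(A) = A*(-1) = -A)
S = 2 (S = -1*(-2) = 2)
Z(b, Q) = 1 + Q (Z(b, Q) = (Q + 5) - 4 = (5 + Q) - 4 = 1 + Q)
T(E) = 2 + E
Z(5, 2)*(98 + T(S)) = (1 + 2)*(98 + (2 + 2)) = 3*(98 + 4) = 3*102 = 306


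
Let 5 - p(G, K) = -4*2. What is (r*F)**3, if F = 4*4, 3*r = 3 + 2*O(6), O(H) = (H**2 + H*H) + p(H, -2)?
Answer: 21207928832/27 ≈ 7.8548e+8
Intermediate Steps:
p(G, K) = 13 (p(G, K) = 5 - (-4)*2 = 5 - 1*(-8) = 5 + 8 = 13)
O(H) = 13 + 2*H**2 (O(H) = (H**2 + H*H) + 13 = (H**2 + H**2) + 13 = 2*H**2 + 13 = 13 + 2*H**2)
r = 173/3 (r = (3 + 2*(13 + 2*6**2))/3 = (3 + 2*(13 + 2*36))/3 = (3 + 2*(13 + 72))/3 = (3 + 2*85)/3 = (3 + 170)/3 = (1/3)*173 = 173/3 ≈ 57.667)
F = 16
(r*F)**3 = ((173/3)*16)**3 = (2768/3)**3 = 21207928832/27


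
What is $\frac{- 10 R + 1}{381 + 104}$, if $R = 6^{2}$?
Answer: $- \frac{359}{485} \approx -0.74021$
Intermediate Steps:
$R = 36$
$\frac{- 10 R + 1}{381 + 104} = \frac{\left(-10\right) 36 + 1}{381 + 104} = \frac{-360 + 1}{485} = \left(-359\right) \frac{1}{485} = - \frac{359}{485}$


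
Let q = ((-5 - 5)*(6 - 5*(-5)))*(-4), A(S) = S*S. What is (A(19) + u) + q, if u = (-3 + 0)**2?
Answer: 1610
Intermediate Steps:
A(S) = S**2
u = 9 (u = (-3)**2 = 9)
q = 1240 (q = -10*(6 + 25)*(-4) = -10*31*(-4) = -310*(-4) = 1240)
(A(19) + u) + q = (19**2 + 9) + 1240 = (361 + 9) + 1240 = 370 + 1240 = 1610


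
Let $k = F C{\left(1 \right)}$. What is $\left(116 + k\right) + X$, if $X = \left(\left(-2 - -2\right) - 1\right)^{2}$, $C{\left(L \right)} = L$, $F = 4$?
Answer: $121$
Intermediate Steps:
$k = 4$ ($k = 4 \cdot 1 = 4$)
$X = 1$ ($X = \left(\left(-2 + 2\right) - 1\right)^{2} = \left(0 - 1\right)^{2} = \left(-1\right)^{2} = 1$)
$\left(116 + k\right) + X = \left(116 + 4\right) + 1 = 120 + 1 = 121$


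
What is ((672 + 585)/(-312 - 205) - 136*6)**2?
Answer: 179038150641/267289 ≈ 6.6983e+5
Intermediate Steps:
((672 + 585)/(-312 - 205) - 136*6)**2 = (1257/(-517) - 816)**2 = (1257*(-1/517) - 816)**2 = (-1257/517 - 816)**2 = (-423129/517)**2 = 179038150641/267289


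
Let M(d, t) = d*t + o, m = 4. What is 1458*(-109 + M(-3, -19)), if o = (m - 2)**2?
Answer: -69984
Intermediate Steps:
o = 4 (o = (4 - 2)**2 = 2**2 = 4)
M(d, t) = 4 + d*t (M(d, t) = d*t + 4 = 4 + d*t)
1458*(-109 + M(-3, -19)) = 1458*(-109 + (4 - 3*(-19))) = 1458*(-109 + (4 + 57)) = 1458*(-109 + 61) = 1458*(-48) = -69984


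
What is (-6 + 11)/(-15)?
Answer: -1/3 ≈ -0.33333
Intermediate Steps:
(-6 + 11)/(-15) = 5*(-1/15) = -1/3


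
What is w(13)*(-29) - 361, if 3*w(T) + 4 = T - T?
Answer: -967/3 ≈ -322.33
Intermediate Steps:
w(T) = -4/3 (w(T) = -4/3 + (T - T)/3 = -4/3 + (⅓)*0 = -4/3 + 0 = -4/3)
w(13)*(-29) - 361 = -4/3*(-29) - 361 = 116/3 - 361 = -967/3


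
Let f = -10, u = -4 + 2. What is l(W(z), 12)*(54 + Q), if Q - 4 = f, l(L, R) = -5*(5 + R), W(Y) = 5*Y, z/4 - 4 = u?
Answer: -4080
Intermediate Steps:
u = -2
z = 8 (z = 16 + 4*(-2) = 16 - 8 = 8)
l(L, R) = -25 - 5*R
Q = -6 (Q = 4 - 10 = -6)
l(W(z), 12)*(54 + Q) = (-25 - 5*12)*(54 - 6) = (-25 - 60)*48 = -85*48 = -4080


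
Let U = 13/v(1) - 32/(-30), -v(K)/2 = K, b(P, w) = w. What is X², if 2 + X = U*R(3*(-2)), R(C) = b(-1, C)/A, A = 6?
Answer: 10609/900 ≈ 11.788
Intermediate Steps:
v(K) = -2*K
U = -163/30 (U = 13/((-2*1)) - 32/(-30) = 13/(-2) - 32*(-1/30) = 13*(-½) + 16/15 = -13/2 + 16/15 = -163/30 ≈ -5.4333)
R(C) = C/6
X = 103/30 (X = -2 - 163*3*(-2)/180 = -2 - 163*(-6)/180 = -2 - 163/30*(-1) = -2 + 163/30 = 103/30 ≈ 3.4333)
X² = (103/30)² = 10609/900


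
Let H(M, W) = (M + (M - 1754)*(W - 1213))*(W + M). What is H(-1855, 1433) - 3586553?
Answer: 332255817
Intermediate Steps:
H(M, W) = (M + W)*(M + (-1754 + M)*(-1213 + W)) (H(M, W) = (M + (-1754 + M)*(-1213 + W))*(M + W) = (M + W)*(M + (-1754 + M)*(-1213 + W)))
H(-1855, 1433) - 3586553 = (-1754*1433**2 - 1212*(-1855)**2 + 2127602*(-1855) + 2127602*1433 - 1855*1433**2 + 1433*(-1855)**2 - 2966*(-1855)*1433) - 3586553 = (-1754*2053489 - 1212*3441025 - 3946701710 + 3048853666 - 1855*2053489 + 1433*3441025 + 7884265690) - 3586553 = (-3601819706 - 4170522300 - 3946701710 + 3048853666 - 3809222095 + 4930988825 + 7884265690) - 3586553 = 335842370 - 3586553 = 332255817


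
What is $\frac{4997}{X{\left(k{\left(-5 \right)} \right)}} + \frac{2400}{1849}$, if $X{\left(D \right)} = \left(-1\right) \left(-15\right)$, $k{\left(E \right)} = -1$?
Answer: $\frac{9275453}{27735} \approx 334.43$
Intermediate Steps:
$X{\left(D \right)} = 15$
$\frac{4997}{X{\left(k{\left(-5 \right)} \right)}} + \frac{2400}{1849} = \frac{4997}{15} + \frac{2400}{1849} = \frac{9275453}{27735}$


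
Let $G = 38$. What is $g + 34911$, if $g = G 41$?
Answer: $36469$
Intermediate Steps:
$g = 1558$ ($g = 38 \cdot 41 = 1558$)
$g + 34911 = 1558 + 34911 = 36469$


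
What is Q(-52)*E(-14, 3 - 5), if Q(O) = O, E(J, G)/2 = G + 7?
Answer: -520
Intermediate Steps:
E(J, G) = 14 + 2*G (E(J, G) = 2*(G + 7) = 2*(7 + G) = 14 + 2*G)
Q(-52)*E(-14, 3 - 5) = -52*(14 + 2*(3 - 5)) = -52*(14 + 2*(-2)) = -52*(14 - 4) = -52*10 = -520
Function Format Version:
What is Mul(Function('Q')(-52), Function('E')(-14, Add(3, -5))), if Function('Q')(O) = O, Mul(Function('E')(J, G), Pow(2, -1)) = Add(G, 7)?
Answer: -520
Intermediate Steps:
Function('E')(J, G) = Add(14, Mul(2, G)) (Function('E')(J, G) = Mul(2, Add(G, 7)) = Mul(2, Add(7, G)) = Add(14, Mul(2, G)))
Mul(Function('Q')(-52), Function('E')(-14, Add(3, -5))) = Mul(-52, Add(14, Mul(2, Add(3, -5)))) = Mul(-52, Add(14, Mul(2, -2))) = Mul(-52, Add(14, -4)) = Mul(-52, 10) = -520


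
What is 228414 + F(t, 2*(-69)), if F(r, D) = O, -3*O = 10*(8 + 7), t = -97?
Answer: 228364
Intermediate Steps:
O = -50 (O = -10*(8 + 7)/3 = -10*15/3 = -1/3*150 = -50)
F(r, D) = -50
228414 + F(t, 2*(-69)) = 228414 - 50 = 228364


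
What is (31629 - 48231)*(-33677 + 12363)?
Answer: 353855028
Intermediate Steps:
(31629 - 48231)*(-33677 + 12363) = -16602*(-21314) = 353855028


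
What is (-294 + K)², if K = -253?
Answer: 299209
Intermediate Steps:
(-294 + K)² = (-294 - 253)² = (-547)² = 299209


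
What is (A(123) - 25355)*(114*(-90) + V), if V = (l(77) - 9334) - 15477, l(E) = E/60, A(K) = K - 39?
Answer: 53174808593/60 ≈ 8.8625e+8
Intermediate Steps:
A(K) = -39 + K
l(E) = E/60 (l(E) = E*(1/60) = E/60)
V = -1488583/60 (V = ((1/60)*77 - 9334) - 15477 = (77/60 - 9334) - 15477 = -559963/60 - 15477 = -1488583/60 ≈ -24810.)
(A(123) - 25355)*(114*(-90) + V) = ((-39 + 123) - 25355)*(114*(-90) - 1488583/60) = (84 - 25355)*(-10260 - 1488583/60) = -25271*(-2104183/60) = 53174808593/60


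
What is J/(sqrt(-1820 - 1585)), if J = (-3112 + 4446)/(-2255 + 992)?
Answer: 1334*I*sqrt(3405)/4300515 ≈ 0.018101*I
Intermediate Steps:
J = -1334/1263 (J = 1334/(-1263) = 1334*(-1/1263) = -1334/1263 ≈ -1.0562)
J/(sqrt(-1820 - 1585)) = -1334/(1263*sqrt(-1820 - 1585)) = -1334*(-I*sqrt(3405)/3405)/1263 = -(-1334)*I*sqrt(3405)/4300515 = 1334*I*sqrt(3405)/4300515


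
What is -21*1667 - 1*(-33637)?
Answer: -1370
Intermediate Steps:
-21*1667 - 1*(-33637) = -35007 + 33637 = -1370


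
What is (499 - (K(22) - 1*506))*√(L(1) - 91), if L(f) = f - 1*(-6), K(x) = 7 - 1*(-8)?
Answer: 1980*I*√21 ≈ 9073.5*I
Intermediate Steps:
K(x) = 15 (K(x) = 7 + 8 = 15)
L(f) = 6 + f (L(f) = f + 6 = 6 + f)
(499 - (K(22) - 1*506))*√(L(1) - 91) = (499 - (15 - 1*506))*√((6 + 1) - 91) = (499 - (15 - 506))*√(7 - 91) = (499 - 1*(-491))*√(-84) = (499 + 491)*(2*I*√21) = 990*(2*I*√21) = 1980*I*√21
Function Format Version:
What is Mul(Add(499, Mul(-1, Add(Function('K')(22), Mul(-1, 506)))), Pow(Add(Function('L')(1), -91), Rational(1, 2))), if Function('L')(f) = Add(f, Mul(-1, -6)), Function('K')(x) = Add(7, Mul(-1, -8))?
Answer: Mul(1980, I, Pow(21, Rational(1, 2))) ≈ Mul(9073.5, I)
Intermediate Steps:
Function('K')(x) = 15 (Function('K')(x) = Add(7, 8) = 15)
Function('L')(f) = Add(6, f) (Function('L')(f) = Add(f, 6) = Add(6, f))
Mul(Add(499, Mul(-1, Add(Function('K')(22), Mul(-1, 506)))), Pow(Add(Function('L')(1), -91), Rational(1, 2))) = Mul(Add(499, Mul(-1, Add(15, Mul(-1, 506)))), Pow(Add(Add(6, 1), -91), Rational(1, 2))) = Mul(Add(499, Mul(-1, Add(15, -506))), Pow(Add(7, -91), Rational(1, 2))) = Mul(Add(499, Mul(-1, -491)), Pow(-84, Rational(1, 2))) = Mul(Add(499, 491), Mul(2, I, Pow(21, Rational(1, 2)))) = Mul(990, Mul(2, I, Pow(21, Rational(1, 2)))) = Mul(1980, I, Pow(21, Rational(1, 2)))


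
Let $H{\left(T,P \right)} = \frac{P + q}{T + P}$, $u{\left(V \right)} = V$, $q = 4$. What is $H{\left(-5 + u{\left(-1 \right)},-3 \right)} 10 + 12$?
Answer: $\frac{98}{9} \approx 10.889$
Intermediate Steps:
$H{\left(T,P \right)} = \frac{4 + P}{P + T}$ ($H{\left(T,P \right)} = \frac{P + 4}{T + P} = \frac{4 + P}{P + T}$)
$H{\left(-5 + u{\left(-1 \right)},-3 \right)} 10 + 12 = \frac{4 - 3}{-3 - 6} \cdot 10 + 12 = \frac{1}{-3 - 6} \cdot 1 \cdot 10 + 12 = \frac{1}{-9} \cdot 1 \cdot 10 + 12 = \left(- \frac{1}{9}\right) 1 \cdot 10 + 12 = \left(- \frac{1}{9}\right) 10 + 12 = - \frac{10}{9} + 12 = \frac{98}{9}$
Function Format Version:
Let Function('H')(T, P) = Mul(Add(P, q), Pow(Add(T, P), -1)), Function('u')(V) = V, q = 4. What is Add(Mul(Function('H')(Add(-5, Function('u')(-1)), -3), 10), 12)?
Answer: Rational(98, 9) ≈ 10.889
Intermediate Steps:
Function('H')(T, P) = Mul(Pow(Add(P, T), -1), Add(4, P)) (Function('H')(T, P) = Mul(Add(P, 4), Pow(Add(T, P), -1)) = Mul(Add(4, P), Pow(Add(P, T), -1)) = Mul(Pow(Add(P, T), -1), Add(4, P)))
Add(Mul(Function('H')(Add(-5, Function('u')(-1)), -3), 10), 12) = Add(Mul(Mul(Pow(Add(-3, Add(-5, -1)), -1), Add(4, -3)), 10), 12) = Add(Mul(Mul(Pow(Add(-3, -6), -1), 1), 10), 12) = Add(Mul(Mul(Pow(-9, -1), 1), 10), 12) = Add(Mul(Mul(Rational(-1, 9), 1), 10), 12) = Add(Mul(Rational(-1, 9), 10), 12) = Add(Rational(-10, 9), 12) = Rational(98, 9)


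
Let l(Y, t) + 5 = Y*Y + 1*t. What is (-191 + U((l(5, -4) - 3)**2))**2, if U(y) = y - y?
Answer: 36481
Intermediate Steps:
l(Y, t) = -5 + t + Y**2 (l(Y, t) = -5 + (Y*Y + 1*t) = -5 + (Y**2 + t) = -5 + (t + Y**2) = -5 + t + Y**2)
U(y) = 0
(-191 + U((l(5, -4) - 3)**2))**2 = (-191 + 0)**2 = (-191)**2 = 36481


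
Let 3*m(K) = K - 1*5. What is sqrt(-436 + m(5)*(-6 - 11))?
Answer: 2*I*sqrt(109) ≈ 20.881*I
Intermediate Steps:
m(K) = -5/3 + K/3 (m(K) = (K - 1*5)/3 = (K - 5)/3 = (-5 + K)/3 = -5/3 + K/3)
sqrt(-436 + m(5)*(-6 - 11)) = sqrt(-436 + (-5/3 + (1/3)*5)*(-6 - 11)) = sqrt(-436 + (-5/3 + 5/3)*(-17)) = sqrt(-436 + 0*(-17)) = sqrt(-436 + 0) = sqrt(-436) = 2*I*sqrt(109)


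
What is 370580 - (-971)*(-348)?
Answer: 32672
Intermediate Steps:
370580 - (-971)*(-348) = 370580 - 1*337908 = 370580 - 337908 = 32672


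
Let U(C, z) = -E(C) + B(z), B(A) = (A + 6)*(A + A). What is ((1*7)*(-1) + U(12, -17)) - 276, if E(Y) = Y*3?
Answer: 55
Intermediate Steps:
E(Y) = 3*Y
B(A) = 2*A*(6 + A) (B(A) = (6 + A)*(2*A) = 2*A*(6 + A))
U(C, z) = -3*C + 2*z*(6 + z)
((1*7)*(-1) + U(12, -17)) - 276 = ((1*7)*(-1) + (-3*12 + 2*(-17)*(6 - 17))) - 276 = (7*(-1) + (-36 + 2*(-17)*(-11))) - 276 = (-7 + (-36 + 374)) - 276 = (-7 + 338) - 276 = 331 - 276 = 55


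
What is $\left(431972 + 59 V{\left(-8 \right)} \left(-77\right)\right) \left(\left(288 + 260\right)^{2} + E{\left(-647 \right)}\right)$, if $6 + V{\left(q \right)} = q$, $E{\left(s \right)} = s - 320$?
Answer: $148343634438$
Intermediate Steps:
$E{\left(s \right)} = -320 + s$
$V{\left(q \right)} = -6 + q$
$\left(431972 + 59 V{\left(-8 \right)} \left(-77\right)\right) \left(\left(288 + 260\right)^{2} + E{\left(-647 \right)}\right) = \left(431972 + 59 \left(-6 - 8\right) \left(-77\right)\right) \left(\left(288 + 260\right)^{2} - 967\right) = \left(431972 + 59 \left(-14\right) \left(-77\right)\right) \left(548^{2} - 967\right) = \left(431972 - -63602\right) \left(300304 - 967\right) = \left(431972 + 63602\right) 299337 = 495574 \cdot 299337 = 148343634438$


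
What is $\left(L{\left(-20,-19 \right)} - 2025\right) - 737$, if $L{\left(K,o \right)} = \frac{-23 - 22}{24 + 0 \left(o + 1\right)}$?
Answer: $- \frac{22111}{8} \approx -2763.9$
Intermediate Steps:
$L{\left(K,o \right)} = - \frac{15}{8}$ ($L{\left(K,o \right)} = - \frac{45}{24 + 0 \left(1 + o\right)} = - \frac{45}{24 + 0} = - \frac{45}{24} = \left(-45\right) \frac{1}{24} = - \frac{15}{8}$)
$\left(L{\left(-20,-19 \right)} - 2025\right) - 737 = \left(- \frac{15}{8} - 2025\right) - 737 = - \frac{16215}{8} - 737 = - \frac{22111}{8}$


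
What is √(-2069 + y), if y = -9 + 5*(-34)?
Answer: 2*I*√562 ≈ 47.413*I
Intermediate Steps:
y = -179 (y = -9 - 170 = -179)
√(-2069 + y) = √(-2069 - 179) = √(-2248) = 2*I*√562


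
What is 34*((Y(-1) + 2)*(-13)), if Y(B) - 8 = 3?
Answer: -5746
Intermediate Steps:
Y(B) = 11 (Y(B) = 8 + 3 = 11)
34*((Y(-1) + 2)*(-13)) = 34*((11 + 2)*(-13)) = 34*(13*(-13)) = 34*(-169) = -5746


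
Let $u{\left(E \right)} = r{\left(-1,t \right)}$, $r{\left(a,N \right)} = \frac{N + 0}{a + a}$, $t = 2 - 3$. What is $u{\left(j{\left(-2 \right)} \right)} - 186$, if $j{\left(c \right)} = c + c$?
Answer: $- \frac{371}{2} \approx -185.5$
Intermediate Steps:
$t = -1$ ($t = 2 - 3 = -1$)
$r{\left(a,N \right)} = \frac{N}{2 a}$
$j{\left(c \right)} = 2 c$
$u{\left(E \right)} = \frac{1}{2}$ ($u{\left(E \right)} = \frac{1}{2} \left(-1\right) \frac{1}{-1} = \frac{1}{2} \left(-1\right) \left(-1\right) = \frac{1}{2}$)
$u{\left(j{\left(-2 \right)} \right)} - 186 = \frac{1}{2} - 186 = - \frac{371}{2}$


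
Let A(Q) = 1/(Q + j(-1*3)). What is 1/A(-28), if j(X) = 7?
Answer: -21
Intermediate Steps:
A(Q) = 1/(7 + Q) (A(Q) = 1/(Q + 7) = 1/(7 + Q))
1/A(-28) = 1/(1/(7 - 28)) = 1/(1/(-21)) = 1/(-1/21) = -21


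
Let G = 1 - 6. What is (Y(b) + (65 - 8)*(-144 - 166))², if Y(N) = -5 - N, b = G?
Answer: 312228900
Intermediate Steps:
G = -5
b = -5
(Y(b) + (65 - 8)*(-144 - 166))² = ((-5 - 1*(-5)) + (65 - 8)*(-144 - 166))² = ((-5 + 5) + 57*(-310))² = (0 - 17670)² = (-17670)² = 312228900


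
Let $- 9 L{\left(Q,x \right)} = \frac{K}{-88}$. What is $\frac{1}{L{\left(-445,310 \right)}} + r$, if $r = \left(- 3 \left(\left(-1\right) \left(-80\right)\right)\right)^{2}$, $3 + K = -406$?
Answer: $\frac{23557608}{409} \approx 57598.0$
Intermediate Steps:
$K = -409$ ($K = -3 - 406 = -409$)
$L{\left(Q,x \right)} = - \frac{409}{792}$ ($L{\left(Q,x \right)} = - \frac{\left(-409\right) \frac{1}{-88}}{9} = - \frac{\left(-409\right) \left(- \frac{1}{88}\right)}{9} = \left(- \frac{1}{9}\right) \frac{409}{88} = - \frac{409}{792}$)
$r = 57600$ ($r = \left(\left(-3\right) 80\right)^{2} = \left(-240\right)^{2} = 57600$)
$\frac{1}{L{\left(-445,310 \right)}} + r = \frac{1}{- \frac{409}{792}} + 57600 = - \frac{792}{409} + 57600 = \frac{23557608}{409}$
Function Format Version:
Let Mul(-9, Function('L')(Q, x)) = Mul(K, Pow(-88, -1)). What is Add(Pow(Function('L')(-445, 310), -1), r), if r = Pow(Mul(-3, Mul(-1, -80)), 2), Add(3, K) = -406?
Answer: Rational(23557608, 409) ≈ 57598.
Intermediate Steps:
K = -409 (K = Add(-3, -406) = -409)
Function('L')(Q, x) = Rational(-409, 792) (Function('L')(Q, x) = Mul(Rational(-1, 9), Mul(-409, Pow(-88, -1))) = Mul(Rational(-1, 9), Mul(-409, Rational(-1, 88))) = Mul(Rational(-1, 9), Rational(409, 88)) = Rational(-409, 792))
r = 57600 (r = Pow(Mul(-3, 80), 2) = Pow(-240, 2) = 57600)
Add(Pow(Function('L')(-445, 310), -1), r) = Add(Pow(Rational(-409, 792), -1), 57600) = Add(Rational(-792, 409), 57600) = Rational(23557608, 409)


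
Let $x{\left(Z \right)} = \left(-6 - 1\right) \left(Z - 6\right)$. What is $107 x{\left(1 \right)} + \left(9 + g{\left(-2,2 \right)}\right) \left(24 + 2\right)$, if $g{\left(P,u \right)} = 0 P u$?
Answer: $3979$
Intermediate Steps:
$g{\left(P,u \right)} = 0$
$x{\left(Z \right)} = 42 - 7 Z$ ($x{\left(Z \right)} = - 7 \left(-6 + Z\right) = 42 - 7 Z$)
$107 x{\left(1 \right)} + \left(9 + g{\left(-2,2 \right)}\right) \left(24 + 2\right) = 107 \left(42 - 7\right) + \left(9 + 0\right) \left(24 + 2\right) = 107 \left(42 - 7\right) + 9 \cdot 26 = 107 \cdot 35 + 234 = 3745 + 234 = 3979$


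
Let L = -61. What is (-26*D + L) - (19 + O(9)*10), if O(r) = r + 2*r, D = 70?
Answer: -2170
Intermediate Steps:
O(r) = 3*r
(-26*D + L) - (19 + O(9)*10) = (-26*70 - 61) - (19 + (3*9)*10) = (-1820 - 61) - (19 + 27*10) = -1881 - (19 + 270) = -1881 - 1*289 = -1881 - 289 = -2170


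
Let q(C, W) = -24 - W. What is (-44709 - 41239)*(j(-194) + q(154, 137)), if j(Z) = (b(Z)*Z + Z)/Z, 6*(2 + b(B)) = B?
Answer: 50107684/3 ≈ 1.6703e+7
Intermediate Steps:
b(B) = -2 + B/6
j(Z) = (Z + Z*(-2 + Z/6))/Z (j(Z) = ((-2 + Z/6)*Z + Z)/Z = (Z*(-2 + Z/6) + Z)/Z = (Z + Z*(-2 + Z/6))/Z)
(-44709 - 41239)*(j(-194) + q(154, 137)) = (-44709 - 41239)*((-1 + (1/6)*(-194)) + (-24 - 1*137)) = -85948*((-1 - 97/3) + (-24 - 137)) = -85948*(-100/3 - 161) = -85948*(-583/3) = 50107684/3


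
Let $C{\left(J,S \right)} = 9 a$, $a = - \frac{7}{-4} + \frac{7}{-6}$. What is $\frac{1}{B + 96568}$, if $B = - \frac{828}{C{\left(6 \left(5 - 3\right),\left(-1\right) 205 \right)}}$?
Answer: $\frac{7}{674872} \approx 1.0372 \cdot 10^{-5}$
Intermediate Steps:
$a = \frac{7}{12}$ ($a = \left(-7\right) \left(- \frac{1}{4}\right) + 7 \left(- \frac{1}{6}\right) = \frac{7}{4} - \frac{7}{6} = \frac{7}{12} \approx 0.58333$)
$C{\left(J,S \right)} = \frac{21}{4}$ ($C{\left(J,S \right)} = 9 \cdot \frac{7}{12} = \frac{21}{4}$)
$B = - \frac{1104}{7}$ ($B = - \frac{828}{\frac{21}{4}} = \left(-828\right) \frac{4}{21} = - \frac{1104}{7} \approx -157.71$)
$\frac{1}{B + 96568} = \frac{1}{- \frac{1104}{7} + 96568} = \frac{1}{\frac{674872}{7}} = \frac{7}{674872}$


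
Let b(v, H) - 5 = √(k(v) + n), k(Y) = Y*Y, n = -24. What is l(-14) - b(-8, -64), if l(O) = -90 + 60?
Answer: -35 - 2*√10 ≈ -41.325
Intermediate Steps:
k(Y) = Y²
b(v, H) = 5 + √(-24 + v²) (b(v, H) = 5 + √(v² - 24) = 5 + √(-24 + v²))
l(O) = -30
l(-14) - b(-8, -64) = -30 - (5 + √(-24 + (-8)²)) = -30 - (5 + √(-24 + 64)) = -30 - (5 + √40) = -30 - (5 + 2*√10) = -30 + (-5 - 2*√10) = -35 - 2*√10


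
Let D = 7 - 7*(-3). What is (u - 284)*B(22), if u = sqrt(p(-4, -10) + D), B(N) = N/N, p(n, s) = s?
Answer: -284 + 3*sqrt(2) ≈ -279.76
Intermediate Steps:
B(N) = 1
D = 28 (D = 7 + 21 = 28)
u = 3*sqrt(2) (u = sqrt(-10 + 28) = sqrt(18) = 3*sqrt(2) ≈ 4.2426)
(u - 284)*B(22) = (3*sqrt(2) - 284)*1 = (-284 + 3*sqrt(2))*1 = -284 + 3*sqrt(2)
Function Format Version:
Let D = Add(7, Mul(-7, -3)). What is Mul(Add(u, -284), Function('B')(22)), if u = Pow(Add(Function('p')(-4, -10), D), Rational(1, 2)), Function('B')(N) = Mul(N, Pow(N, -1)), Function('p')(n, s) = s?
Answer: Add(-284, Mul(3, Pow(2, Rational(1, 2)))) ≈ -279.76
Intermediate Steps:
Function('B')(N) = 1
D = 28 (D = Add(7, 21) = 28)
u = Mul(3, Pow(2, Rational(1, 2))) (u = Pow(Add(-10, 28), Rational(1, 2)) = Pow(18, Rational(1, 2)) = Mul(3, Pow(2, Rational(1, 2))) ≈ 4.2426)
Mul(Add(u, -284), Function('B')(22)) = Mul(Add(Mul(3, Pow(2, Rational(1, 2))), -284), 1) = Mul(Add(-284, Mul(3, Pow(2, Rational(1, 2)))), 1) = Add(-284, Mul(3, Pow(2, Rational(1, 2))))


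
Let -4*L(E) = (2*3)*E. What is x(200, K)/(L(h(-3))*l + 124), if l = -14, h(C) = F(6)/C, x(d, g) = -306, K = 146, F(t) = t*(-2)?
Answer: -153/104 ≈ -1.4712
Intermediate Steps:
F(t) = -2*t
h(C) = -12/C (h(C) = (-2*6)/C = -12/C)
L(E) = -3*E/2 (L(E) = -2*3*E/4 = -3*E/2)
x(200, K)/(L(h(-3))*l + 124) = -306/(-(-18)/(-3)*(-14) + 124) = -306/(-(-18)*(-1)/3*(-14) + 124) = -306/(-3/2*4*(-14) + 124) = -306/(-6*(-14) + 124) = -306/(84 + 124) = -306/208 = -306*1/208 = -153/104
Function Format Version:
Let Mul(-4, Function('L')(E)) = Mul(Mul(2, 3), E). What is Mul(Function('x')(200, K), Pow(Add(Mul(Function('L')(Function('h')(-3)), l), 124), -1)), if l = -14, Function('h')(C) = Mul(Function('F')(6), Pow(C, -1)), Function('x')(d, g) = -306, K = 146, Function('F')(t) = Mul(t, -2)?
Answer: Rational(-153, 104) ≈ -1.4712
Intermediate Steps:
Function('F')(t) = Mul(-2, t)
Function('h')(C) = Mul(-12, Pow(C, -1)) (Function('h')(C) = Mul(Mul(-2, 6), Pow(C, -1)) = Mul(-12, Pow(C, -1)))
Function('L')(E) = Mul(Rational(-3, 2), E) (Function('L')(E) = Mul(Rational(-1, 4), Mul(Mul(2, 3), E)) = Mul(Rational(-1, 4), Mul(6, E)) = Mul(Rational(-3, 2), E))
Mul(Function('x')(200, K), Pow(Add(Mul(Function('L')(Function('h')(-3)), l), 124), -1)) = Mul(-306, Pow(Add(Mul(Mul(Rational(-3, 2), Mul(-12, Pow(-3, -1))), -14), 124), -1)) = Mul(-306, Pow(Add(Mul(Mul(Rational(-3, 2), Mul(-12, Rational(-1, 3))), -14), 124), -1)) = Mul(-306, Pow(Add(Mul(Mul(Rational(-3, 2), 4), -14), 124), -1)) = Mul(-306, Pow(Add(Mul(-6, -14), 124), -1)) = Mul(-306, Pow(Add(84, 124), -1)) = Mul(-306, Pow(208, -1)) = Mul(-306, Rational(1, 208)) = Rational(-153, 104)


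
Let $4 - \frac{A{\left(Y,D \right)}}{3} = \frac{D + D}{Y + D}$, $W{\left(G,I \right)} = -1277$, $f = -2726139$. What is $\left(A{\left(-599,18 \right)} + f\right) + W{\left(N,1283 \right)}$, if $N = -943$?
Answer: $- \frac{1584621616}{581} \approx -2.7274 \cdot 10^{6}$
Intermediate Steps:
$A{\left(Y,D \right)} = 12 - \frac{6 D}{D + Y}$ ($A{\left(Y,D \right)} = 12 - 3 \frac{D + D}{Y + D} = 12 - 3 \frac{2 D}{D + Y} = 12 - \frac{6 D}{D + Y}$)
$\left(A{\left(-599,18 \right)} + f\right) + W{\left(N,1283 \right)} = \left(\frac{6 \left(18 + 2 \left(-599\right)\right)}{18 - 599} - 2726139\right) - 1277 = \left(\frac{6 \left(18 - 1198\right)}{-581} - 2726139\right) - 1277 = \left(6 \left(- \frac{1}{581}\right) \left(-1180\right) - 2726139\right) - 1277 = \left(\frac{7080}{581} - 2726139\right) - 1277 = - \frac{1583879679}{581} - 1277 = - \frac{1584621616}{581}$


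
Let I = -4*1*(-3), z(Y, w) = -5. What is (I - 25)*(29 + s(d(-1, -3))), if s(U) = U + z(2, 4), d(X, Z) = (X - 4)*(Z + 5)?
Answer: -182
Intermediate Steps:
d(X, Z) = (-4 + X)*(5 + Z)
s(U) = -5 + U (s(U) = U - 5 = -5 + U)
I = 12 (I = -4*(-3) = 12)
(I - 25)*(29 + s(d(-1, -3))) = (12 - 25)*(29 + (-5 + (-20 - 4*(-3) + 5*(-1) - 1*(-3)))) = -13*(29 + (-5 + (-20 + 12 - 5 + 3))) = -13*(29 + (-5 - 10)) = -13*(29 - 15) = -13*14 = -182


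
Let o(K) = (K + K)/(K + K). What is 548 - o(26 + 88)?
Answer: 547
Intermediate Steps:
o(K) = 1 (o(K) = (2*K)/((2*K)) = (2*K)*(1/(2*K)) = 1)
548 - o(26 + 88) = 548 - 1*1 = 548 - 1 = 547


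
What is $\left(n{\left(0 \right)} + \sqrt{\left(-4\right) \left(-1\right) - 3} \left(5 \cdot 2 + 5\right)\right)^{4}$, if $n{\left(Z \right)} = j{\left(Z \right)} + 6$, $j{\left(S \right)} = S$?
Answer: $194481$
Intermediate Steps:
$n{\left(Z \right)} = 6 + Z$ ($n{\left(Z \right)} = Z + 6 = 6 + Z$)
$\left(n{\left(0 \right)} + \sqrt{\left(-4\right) \left(-1\right) - 3} \left(5 \cdot 2 + 5\right)\right)^{4} = \left(\left(6 + 0\right) + \sqrt{\left(-4\right) \left(-1\right) - 3} \left(5 \cdot 2 + 5\right)\right)^{4} = \left(6 + \sqrt{4 - 3} \left(10 + 5\right)\right)^{4} = \left(6 + \sqrt{1} \cdot 15\right)^{4} = \left(6 + 1 \cdot 15\right)^{4} = \left(6 + 15\right)^{4} = 21^{4} = 194481$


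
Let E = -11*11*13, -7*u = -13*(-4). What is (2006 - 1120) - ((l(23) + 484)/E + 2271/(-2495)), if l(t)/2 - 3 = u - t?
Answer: 24373087231/27472445 ≈ 887.18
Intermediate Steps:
u = -52/7 (u = -(-13)*(-4)/7 = -⅐*52 = -52/7 ≈ -7.4286)
l(t) = -62/7 - 2*t (l(t) = 6 + 2*(-52/7 - t) = 6 + (-104/7 - 2*t) = -62/7 - 2*t)
E = -1573 (E = -121*13 = -1573)
(2006 - 1120) - ((l(23) + 484)/E + 2271/(-2495)) = (2006 - 1120) - (((-62/7 - 2*23) + 484)/(-1573) + 2271/(-2495)) = 886 - (((-62/7 - 46) + 484)*(-1/1573) + 2271*(-1/2495)) = 886 - ((-384/7 + 484)*(-1/1573) - 2271/2495) = 886 - ((3004/7)*(-1/1573) - 2271/2495) = 886 - (-3004/11011 - 2271/2495) = 886 - 1*(-32500961/27472445) = 886 + 32500961/27472445 = 24373087231/27472445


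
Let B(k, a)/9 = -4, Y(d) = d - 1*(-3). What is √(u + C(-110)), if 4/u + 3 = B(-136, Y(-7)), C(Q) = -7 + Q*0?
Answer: I*√10803/39 ≈ 2.6651*I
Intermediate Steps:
Y(d) = 3 + d (Y(d) = d + 3 = 3 + d)
B(k, a) = -36 (B(k, a) = 9*(-4) = -36)
C(Q) = -7 (C(Q) = -7 + 0 = -7)
u = -4/39 (u = 4/(-3 - 36) = 4/(-39) = 4*(-1/39) = -4/39 ≈ -0.10256)
√(u + C(-110)) = √(-4/39 - 7) = √(-277/39) = I*√10803/39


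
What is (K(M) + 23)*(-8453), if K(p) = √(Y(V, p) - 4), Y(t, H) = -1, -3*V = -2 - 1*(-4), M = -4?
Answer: -194419 - 8453*I*√5 ≈ -1.9442e+5 - 18901.0*I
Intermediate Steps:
V = -⅔ (V = -(-2 - 1*(-4))/3 = -(-2 + 4)/3 = -⅓*2 = -⅔ ≈ -0.66667)
K(p) = I*√5 (K(p) = √(-1 - 4) = √(-5) = I*√5)
(K(M) + 23)*(-8453) = (I*√5 + 23)*(-8453) = (23 + I*√5)*(-8453) = -194419 - 8453*I*√5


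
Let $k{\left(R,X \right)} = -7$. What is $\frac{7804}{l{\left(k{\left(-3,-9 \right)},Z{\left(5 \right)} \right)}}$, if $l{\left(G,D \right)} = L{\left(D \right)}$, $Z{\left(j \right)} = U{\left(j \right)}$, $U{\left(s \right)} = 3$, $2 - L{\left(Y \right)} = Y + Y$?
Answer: $-1951$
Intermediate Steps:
$L{\left(Y \right)} = 2 - 2 Y$ ($L{\left(Y \right)} = 2 - \left(Y + Y\right) = 2 - 2 Y$)
$Z{\left(j \right)} = 3$
$l{\left(G,D \right)} = 2 - 2 D$
$\frac{7804}{l{\left(k{\left(-3,-9 \right)},Z{\left(5 \right)} \right)}} = \frac{7804}{2 - 6} = \frac{7804}{-4} = 7804 \left(- \frac{1}{4}\right) = -1951$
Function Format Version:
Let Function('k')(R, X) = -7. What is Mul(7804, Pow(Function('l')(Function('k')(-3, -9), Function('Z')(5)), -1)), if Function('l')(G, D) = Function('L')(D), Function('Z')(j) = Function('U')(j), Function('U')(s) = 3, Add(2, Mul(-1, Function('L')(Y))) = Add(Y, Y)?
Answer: -1951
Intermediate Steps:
Function('L')(Y) = Add(2, Mul(-2, Y)) (Function('L')(Y) = Add(2, Mul(-1, Add(Y, Y))) = Add(2, Mul(-1, Mul(2, Y))) = Add(2, Mul(-2, Y)))
Function('Z')(j) = 3
Function('l')(G, D) = Add(2, Mul(-2, D))
Mul(7804, Pow(Function('l')(Function('k')(-3, -9), Function('Z')(5)), -1)) = Mul(7804, Pow(Add(2, Mul(-2, 3)), -1)) = Mul(7804, Pow(Add(2, -6), -1)) = Mul(7804, Pow(-4, -1)) = Mul(7804, Rational(-1, 4)) = -1951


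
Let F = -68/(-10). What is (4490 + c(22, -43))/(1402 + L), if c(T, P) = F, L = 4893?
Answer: 22484/31475 ≈ 0.71434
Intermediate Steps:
F = 34/5 (F = -68*(-1/10) = 34/5 ≈ 6.8000)
c(T, P) = 34/5
(4490 + c(22, -43))/(1402 + L) = (4490 + 34/5)/(1402 + 4893) = (22484/5)/6295 = (22484/5)*(1/6295) = 22484/31475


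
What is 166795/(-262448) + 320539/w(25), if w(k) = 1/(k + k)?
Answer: 4206240806805/262448 ≈ 1.6027e+7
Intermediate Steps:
w(k) = 1/(2*k)
166795/(-262448) + 320539/w(25) = 166795/(-262448) + 320539/(((½)/25)) = 166795*(-1/262448) + 320539/(((½)*(1/25))) = -166795/262448 + 320539/(1/50) = -166795/262448 + 320539*50 = -166795/262448 + 16026950 = 4206240806805/262448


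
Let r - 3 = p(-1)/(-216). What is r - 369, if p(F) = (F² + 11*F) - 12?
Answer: -39517/108 ≈ -365.90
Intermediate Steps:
p(F) = -12 + F² + 11*F
r = 335/108 (r = 3 + (-12 + (-1)² + 11*(-1))/(-216) = 3 + (-12 + 1 - 11)*(-1/216) = 3 - 22*(-1/216) = 3 + 11/108 = 335/108 ≈ 3.1019)
r - 369 = 335/108 - 369 = -39517/108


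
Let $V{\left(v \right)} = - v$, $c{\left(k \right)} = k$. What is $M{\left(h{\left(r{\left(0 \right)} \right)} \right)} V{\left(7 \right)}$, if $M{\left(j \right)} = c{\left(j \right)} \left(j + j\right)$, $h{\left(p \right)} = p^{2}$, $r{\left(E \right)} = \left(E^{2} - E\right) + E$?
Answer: $0$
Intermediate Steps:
$r{\left(E \right)} = E^{2}$
$M{\left(j \right)} = 2 j^{2}$ ($M{\left(j \right)} = j \left(j + j\right) = j 2 j = 2 j^{2}$)
$M{\left(h{\left(r{\left(0 \right)} \right)} \right)} V{\left(7 \right)} = 2 \left(\left(0^{2}\right)^{2}\right)^{2} \left(\left(-1\right) 7\right) = 2 \left(0^{2}\right)^{2} \left(-7\right) = 2 \cdot 0^{2} \left(-7\right) = 2 \cdot 0 \left(-7\right) = 0 \left(-7\right) = 0$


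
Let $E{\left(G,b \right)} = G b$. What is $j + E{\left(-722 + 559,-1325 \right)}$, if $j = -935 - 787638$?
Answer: $-572598$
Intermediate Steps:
$j = -788573$ ($j = -935 - 787638 = -788573$)
$j + E{\left(-722 + 559,-1325 \right)} = -788573 + \left(-722 + 559\right) \left(-1325\right) = -788573 - -215975 = -788573 + 215975 = -572598$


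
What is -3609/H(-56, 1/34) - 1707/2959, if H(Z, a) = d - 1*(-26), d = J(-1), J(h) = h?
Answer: -10721706/73975 ≈ -144.94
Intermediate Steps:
d = -1
H(Z, a) = 25 (H(Z, a) = -1 - 1*(-26) = -1 + 26 = 25)
-3609/H(-56, 1/34) - 1707/2959 = -3609/25 - 1707/2959 = -10721706/73975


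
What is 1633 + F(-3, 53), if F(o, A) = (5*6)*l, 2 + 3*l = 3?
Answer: 1643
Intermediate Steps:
l = 1/3 (l = -2/3 + (1/3)*3 = -2/3 + 1 = 1/3 ≈ 0.33333)
F(o, A) = 10 (F(o, A) = (5*6)*(1/3) = 30*(1/3) = 10)
1633 + F(-3, 53) = 1633 + 10 = 1643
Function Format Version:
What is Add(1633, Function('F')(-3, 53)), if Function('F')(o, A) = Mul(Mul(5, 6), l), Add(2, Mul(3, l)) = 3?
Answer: 1643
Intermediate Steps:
l = Rational(1, 3) (l = Add(Rational(-2, 3), Mul(Rational(1, 3), 3)) = Add(Rational(-2, 3), 1) = Rational(1, 3) ≈ 0.33333)
Function('F')(o, A) = 10 (Function('F')(o, A) = Mul(Mul(5, 6), Rational(1, 3)) = Mul(30, Rational(1, 3)) = 10)
Add(1633, Function('F')(-3, 53)) = Add(1633, 10) = 1643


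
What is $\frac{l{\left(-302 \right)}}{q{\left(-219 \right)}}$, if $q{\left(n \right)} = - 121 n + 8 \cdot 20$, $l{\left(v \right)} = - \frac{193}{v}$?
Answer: $\frac{193}{8051018} \approx 2.3972 \cdot 10^{-5}$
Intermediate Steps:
$q{\left(n \right)} = 160 - 121 n$ ($q{\left(n \right)} = - 121 n + 160 = 160 - 121 n$)
$\frac{l{\left(-302 \right)}}{q{\left(-219 \right)}} = \frac{\left(-193\right) \frac{1}{-302}}{160 - -26499} = \frac{\left(-193\right) \left(- \frac{1}{302}\right)}{160 + 26499} = \frac{193}{302 \cdot 26659} = \frac{193}{302} \cdot \frac{1}{26659} = \frac{193}{8051018}$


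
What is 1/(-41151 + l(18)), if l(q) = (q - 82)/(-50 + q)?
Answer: -1/41149 ≈ -2.4302e-5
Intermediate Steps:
l(q) = (-82 + q)/(-50 + q)
1/(-41151 + l(18)) = 1/(-41151 + (-82 + 18)/(-50 + 18)) = 1/(-41151 - 64/(-32)) = 1/(-41151 - 1/32*(-64)) = 1/(-41151 + 2) = 1/(-41149) = -1/41149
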